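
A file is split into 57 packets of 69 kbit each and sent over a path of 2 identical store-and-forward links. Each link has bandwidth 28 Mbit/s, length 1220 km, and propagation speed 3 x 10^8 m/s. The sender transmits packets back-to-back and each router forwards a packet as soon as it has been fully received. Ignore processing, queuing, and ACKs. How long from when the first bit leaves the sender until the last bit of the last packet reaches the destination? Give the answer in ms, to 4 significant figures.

151.1 ms

Per-hop transmission t_tx = L/R = 69000/28000000 = 2.46429 ms.
Per-hop propagation t_prop = 1220000/300000000 = 4.06667 ms.
Pipeline fill: first packet needs 2·t_tx to clear all hops; remaining 56 packets each add one t_tx.
Total = (2+57-1)·t_tx + 2·t_prop = 58·2.46429 + 2·4.06667 = 151.1 ms.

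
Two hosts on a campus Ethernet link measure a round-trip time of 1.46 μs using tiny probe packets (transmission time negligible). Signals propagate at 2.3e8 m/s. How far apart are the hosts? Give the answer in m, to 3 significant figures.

One-way propagation = RTT/2 = 0.73 μs.
d = s × t = 2.3e+08 × 7.3e-07 = 168 m.

168 m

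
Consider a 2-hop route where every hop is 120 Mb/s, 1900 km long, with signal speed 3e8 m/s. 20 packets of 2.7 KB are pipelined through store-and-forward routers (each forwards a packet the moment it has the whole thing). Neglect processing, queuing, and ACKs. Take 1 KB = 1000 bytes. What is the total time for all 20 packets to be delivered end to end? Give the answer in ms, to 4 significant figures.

Per-hop transmission t_tx = L/R = 21600/120000000 = 0.18 ms.
Per-hop propagation t_prop = 1900000/300000000 = 6.33333 ms.
Pipeline fill: first packet needs 2·t_tx to clear all hops; remaining 19 packets each add one t_tx.
Total = (2+20-1)·t_tx + 2·t_prop = 21·0.18 + 2·6.33333 = 16.45 ms.

16.45 ms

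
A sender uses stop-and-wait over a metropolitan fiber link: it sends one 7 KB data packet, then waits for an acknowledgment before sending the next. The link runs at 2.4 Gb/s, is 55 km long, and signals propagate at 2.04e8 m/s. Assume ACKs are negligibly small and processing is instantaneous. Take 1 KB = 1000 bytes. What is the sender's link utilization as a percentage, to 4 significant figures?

4.148 %

t_tx = L/R = 56000/2400000000 = 2.33333e-05 s.
t_prop = 55000/204000000 = 0.000269608 s; RTT = 0.000539216 s.
Cycle = t_tx + RTT = 0.000562549 s.
Utilization = t_tx / cycle = 2.33333e-05/0.000562549 = 4.148 %.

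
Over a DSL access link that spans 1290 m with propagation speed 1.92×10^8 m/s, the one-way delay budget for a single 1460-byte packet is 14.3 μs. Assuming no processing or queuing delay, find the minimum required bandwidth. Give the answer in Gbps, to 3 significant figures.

1.54 Gbps

L = 11680 bits.
Propagation delay = 1290 / 192000000 = 6.71875 μs.
Transmission budget = 14.3 − 6.71875 = 7.58125 μs.
R ≥ L / t_tx = 11680 bits / 7.58125e-06 s = 1.54 Gbps.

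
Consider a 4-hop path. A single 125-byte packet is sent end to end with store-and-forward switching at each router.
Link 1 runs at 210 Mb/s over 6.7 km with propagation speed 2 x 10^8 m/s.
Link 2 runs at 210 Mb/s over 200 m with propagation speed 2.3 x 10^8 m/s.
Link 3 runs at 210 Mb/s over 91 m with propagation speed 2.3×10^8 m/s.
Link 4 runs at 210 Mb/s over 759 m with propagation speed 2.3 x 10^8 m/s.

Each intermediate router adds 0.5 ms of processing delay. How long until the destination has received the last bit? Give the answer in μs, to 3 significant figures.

L = 125 × 8 = 1000 bits.
Transmission delay per hop = L/R = 1000/210000000 = 4.7619 μs; 4 hops → 19.0476 μs.
Propagation delays (d/s per hop): 33.5, 0.869565, 0.395652, 3.3 μs; sum = 38.0652 μs.
Processing at 3 router(s): 3 × 0.5 ms = 1500 μs.
End-to-end = 1560 μs.

1560 μs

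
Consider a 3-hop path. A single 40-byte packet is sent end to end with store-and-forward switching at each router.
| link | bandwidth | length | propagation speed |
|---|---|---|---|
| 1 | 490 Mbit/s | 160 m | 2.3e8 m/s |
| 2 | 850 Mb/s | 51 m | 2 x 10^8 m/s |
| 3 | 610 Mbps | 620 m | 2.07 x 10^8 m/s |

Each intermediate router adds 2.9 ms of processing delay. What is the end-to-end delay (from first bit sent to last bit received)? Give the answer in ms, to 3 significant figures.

5.81 ms

L = 40 × 8 = 320 bits.
Transmission delays (L/R per hop): 0.000653061, 0.000376471, 0.00052459 ms; sum = 0.00155412 ms.
Propagation delays (d/s per hop): 0.000695652, 0.000255, 0.00299517 ms; sum = 0.00394582 ms.
Processing at 2 router(s): 2 × 2.9 ms = 5.8 ms.
End-to-end = 5.81 ms.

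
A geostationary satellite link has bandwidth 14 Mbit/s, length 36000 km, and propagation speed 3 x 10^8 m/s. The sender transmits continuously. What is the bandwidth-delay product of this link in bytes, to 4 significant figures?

210000 bytes

Propagation delay = 36000000 / 300000000 = 0.12 s.
BDP = R × t_prop = 14000000 × 0.12 = 1680000 bits.
In bytes: 1680000/8 = 210000 bytes.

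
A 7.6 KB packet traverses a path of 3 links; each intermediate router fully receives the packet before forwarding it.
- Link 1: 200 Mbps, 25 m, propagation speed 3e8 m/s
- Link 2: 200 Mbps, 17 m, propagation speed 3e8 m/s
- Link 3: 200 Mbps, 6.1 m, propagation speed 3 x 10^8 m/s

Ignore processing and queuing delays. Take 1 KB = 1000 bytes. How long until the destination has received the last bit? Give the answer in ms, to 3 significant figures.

L = 60800 bits.
Transmission delay per hop = L/R = 60800/200000000 = 0.304 ms; 3 hops → 0.912 ms.
Propagation delays (d/s per hop): 8.33333e-05, 5.66667e-05, 2.03333e-05 ms; sum = 0.000160333 ms.
End-to-end = 0.912 ms.

0.912 ms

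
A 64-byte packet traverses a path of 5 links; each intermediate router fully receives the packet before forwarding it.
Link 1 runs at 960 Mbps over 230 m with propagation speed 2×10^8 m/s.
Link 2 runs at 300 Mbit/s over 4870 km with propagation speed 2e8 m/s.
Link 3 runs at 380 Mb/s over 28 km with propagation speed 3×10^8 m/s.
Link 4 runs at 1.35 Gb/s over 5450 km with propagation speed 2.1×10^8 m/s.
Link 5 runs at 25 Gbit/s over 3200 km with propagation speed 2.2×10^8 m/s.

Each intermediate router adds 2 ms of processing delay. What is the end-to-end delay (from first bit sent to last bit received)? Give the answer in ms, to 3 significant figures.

72.9 ms

L = 64 × 8 = 512 bits.
Transmission delays (L/R per hop): 0.000533333, 0.00170667, 0.00134737, 0.000379259, 2.048e-05 ms; sum = 0.00398711 ms.
Propagation delays (d/s per hop): 0.00115, 24.35, 0.0933333, 25.9524, 14.5455 ms; sum = 64.9423 ms.
Processing at 4 router(s): 4 × 2 ms = 8 ms.
End-to-end = 72.9 ms.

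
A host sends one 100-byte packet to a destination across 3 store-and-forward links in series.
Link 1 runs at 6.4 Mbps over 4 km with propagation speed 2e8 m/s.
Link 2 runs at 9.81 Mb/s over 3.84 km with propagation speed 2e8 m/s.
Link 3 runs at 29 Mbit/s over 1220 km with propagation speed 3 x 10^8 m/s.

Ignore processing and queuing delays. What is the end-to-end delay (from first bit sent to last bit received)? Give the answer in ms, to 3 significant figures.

4.34 ms

L = 100 × 8 = 800 bits.
Transmission delays (L/R per hop): 0.125, 0.0815494, 0.0275862 ms; sum = 0.234136 ms.
Propagation delays (d/s per hop): 0.02, 0.0192, 4.06667 ms; sum = 4.10587 ms.
End-to-end = 4.34 ms.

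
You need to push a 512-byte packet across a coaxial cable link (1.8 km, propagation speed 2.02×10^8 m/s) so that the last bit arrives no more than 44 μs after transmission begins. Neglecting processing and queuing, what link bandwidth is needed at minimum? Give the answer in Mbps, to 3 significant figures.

117 Mbps

L = 4096 bits.
Propagation delay = 1800 / 202000000 = 8.91089 μs.
Transmission budget = 44 − 8.91089 = 35.0891 μs.
R ≥ L / t_tx = 4096 bits / 3.50891e-05 s = 117 Mbps.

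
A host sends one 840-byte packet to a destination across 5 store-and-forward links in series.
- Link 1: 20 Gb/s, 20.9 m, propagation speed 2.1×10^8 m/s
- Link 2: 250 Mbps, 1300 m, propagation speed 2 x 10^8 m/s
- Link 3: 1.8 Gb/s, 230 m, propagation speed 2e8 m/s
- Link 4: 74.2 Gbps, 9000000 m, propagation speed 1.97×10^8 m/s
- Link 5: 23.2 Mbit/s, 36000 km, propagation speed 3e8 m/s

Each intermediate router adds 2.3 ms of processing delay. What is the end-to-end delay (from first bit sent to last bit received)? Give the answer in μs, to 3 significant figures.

L = 840 × 8 = 6720 bits.
Transmission delays (L/R per hop): 0.336, 26.88, 3.73333, 0.090566, 289.655 μs; sum = 320.695 μs.
Propagation delays (d/s per hop): 0.0995238, 6.5, 1.15, 45685.3, 120000 μs; sum = 165693 μs.
Processing at 4 router(s): 4 × 2.3 ms = 9200 μs.
End-to-end = 175000 μs.

175000 μs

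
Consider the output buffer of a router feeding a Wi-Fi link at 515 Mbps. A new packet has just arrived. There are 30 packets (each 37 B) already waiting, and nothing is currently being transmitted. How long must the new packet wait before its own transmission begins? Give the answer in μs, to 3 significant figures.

17.2 μs

Each queued packet: L/R = 296/515000000 = 0.574757 μs.
30 queued → 17.2427 μs.
Queuing delay = 17.2 μs.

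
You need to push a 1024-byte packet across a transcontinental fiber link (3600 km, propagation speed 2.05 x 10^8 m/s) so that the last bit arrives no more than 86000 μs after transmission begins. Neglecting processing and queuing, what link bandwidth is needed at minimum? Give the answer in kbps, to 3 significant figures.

L = 8192 bits.
Propagation delay = 3600000 / 2.05e+08 = 17561 μs.
Transmission budget = 86000 − 17561 = 68439 μs.
R ≥ L / t_tx = 8192 bits / 0.068439 s = 120 kbps.

120 kbps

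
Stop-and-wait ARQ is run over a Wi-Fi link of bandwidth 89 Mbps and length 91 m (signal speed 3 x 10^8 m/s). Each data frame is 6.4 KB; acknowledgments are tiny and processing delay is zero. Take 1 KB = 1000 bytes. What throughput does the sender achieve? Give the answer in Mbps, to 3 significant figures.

88.9 Mbps

t_tx = L/R = 51200/89000000 = 0.000575281 s.
t_prop = 91/300000000 = 3.03333e-07 s; RTT = 6.06667e-07 s.
Cycle = t_tx + RTT = 0.000575888 s.
Throughput = L / cycle = 51200 / 0.000575888 = 88.9 Mbps.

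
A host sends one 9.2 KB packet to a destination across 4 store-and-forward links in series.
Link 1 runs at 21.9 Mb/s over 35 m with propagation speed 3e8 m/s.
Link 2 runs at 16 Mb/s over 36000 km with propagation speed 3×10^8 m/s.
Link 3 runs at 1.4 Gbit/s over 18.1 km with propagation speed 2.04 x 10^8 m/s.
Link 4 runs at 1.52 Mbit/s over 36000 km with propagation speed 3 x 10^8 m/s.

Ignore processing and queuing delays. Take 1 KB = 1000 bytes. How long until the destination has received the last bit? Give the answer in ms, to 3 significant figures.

L = 73600 bits.
Transmission delays (L/R per hop): 3.36073, 4.6, 0.0525714, 48.4211 ms; sum = 56.4344 ms.
Propagation delays (d/s per hop): 0.000116667, 120, 0.0887255, 120 ms; sum = 240.089 ms.
End-to-end = 297 ms.

297 ms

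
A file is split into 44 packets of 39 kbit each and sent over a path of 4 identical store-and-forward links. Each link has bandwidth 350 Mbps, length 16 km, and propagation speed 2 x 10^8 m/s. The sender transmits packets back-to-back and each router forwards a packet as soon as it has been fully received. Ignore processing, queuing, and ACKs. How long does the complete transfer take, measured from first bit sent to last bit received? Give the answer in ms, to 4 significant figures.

Per-hop transmission t_tx = L/R = 39000/350000000 = 0.111429 ms.
Per-hop propagation t_prop = 16000/200000000 = 0.08 ms.
Pipeline fill: first packet needs 4·t_tx to clear all hops; remaining 43 packets each add one t_tx.
Total = (4+44-1)·t_tx + 4·t_prop = 47·0.111429 + 4·0.08 = 5.557 ms.

5.557 ms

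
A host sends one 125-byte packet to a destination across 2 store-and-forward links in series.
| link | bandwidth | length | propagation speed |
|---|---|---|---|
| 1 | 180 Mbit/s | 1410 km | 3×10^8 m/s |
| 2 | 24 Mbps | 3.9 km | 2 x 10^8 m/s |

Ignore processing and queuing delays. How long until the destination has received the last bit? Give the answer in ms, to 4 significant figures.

4.767 ms

L = 125 × 8 = 1000 bits.
Transmission delays (L/R per hop): 0.00555556, 0.0416667 ms; sum = 0.0472222 ms.
Propagation delays (d/s per hop): 4.7, 0.0195 ms; sum = 4.7195 ms.
End-to-end = 4.767 ms.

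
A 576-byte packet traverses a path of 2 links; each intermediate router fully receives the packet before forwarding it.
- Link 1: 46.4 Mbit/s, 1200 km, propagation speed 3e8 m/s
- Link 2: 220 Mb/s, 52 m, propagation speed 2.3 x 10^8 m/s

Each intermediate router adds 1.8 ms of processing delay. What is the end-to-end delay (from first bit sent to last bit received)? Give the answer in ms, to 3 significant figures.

5.92 ms

L = 576 × 8 = 4608 bits.
Transmission delays (L/R per hop): 0.0993103, 0.0209455 ms; sum = 0.120256 ms.
Propagation delays (d/s per hop): 4, 0.000226087 ms; sum = 4.00023 ms.
Processing at 1 router(s): 1 × 1.8 ms = 1.8 ms.
End-to-end = 5.92 ms.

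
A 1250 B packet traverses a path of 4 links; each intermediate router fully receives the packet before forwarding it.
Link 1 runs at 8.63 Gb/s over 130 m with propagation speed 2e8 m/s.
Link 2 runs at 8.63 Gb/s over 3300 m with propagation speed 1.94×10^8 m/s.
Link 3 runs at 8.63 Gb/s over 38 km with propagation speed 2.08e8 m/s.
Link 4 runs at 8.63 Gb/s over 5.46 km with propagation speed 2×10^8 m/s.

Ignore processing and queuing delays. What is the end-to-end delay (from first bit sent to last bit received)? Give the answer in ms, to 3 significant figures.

0.232 ms

L = 1250 × 8 = 10000 bits.
Transmission delay per hop = L/R = 10000/8630000000 = 0.00115875 ms; 4 hops → 0.00463499 ms.
Propagation delays (d/s per hop): 0.00065, 0.0170103, 0.182692, 0.0273 ms; sum = 0.227653 ms.
End-to-end = 0.232 ms.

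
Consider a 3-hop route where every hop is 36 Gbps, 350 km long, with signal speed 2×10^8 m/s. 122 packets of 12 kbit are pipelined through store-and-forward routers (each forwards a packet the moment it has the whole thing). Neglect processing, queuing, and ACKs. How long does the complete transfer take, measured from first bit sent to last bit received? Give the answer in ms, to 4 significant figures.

5.291 ms

Per-hop transmission t_tx = L/R = 12000/36000000000 = 0.000333333 ms.
Per-hop propagation t_prop = 350000/200000000 = 1.75 ms.
Pipeline fill: first packet needs 3·t_tx to clear all hops; remaining 121 packets each add one t_tx.
Total = (3+122-1)·t_tx + 3·t_prop = 124·0.000333333 + 3·1.75 = 5.291 ms.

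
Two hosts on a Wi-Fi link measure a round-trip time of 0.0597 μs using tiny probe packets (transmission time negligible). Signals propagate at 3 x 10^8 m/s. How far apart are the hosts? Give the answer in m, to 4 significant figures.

One-way propagation = RTT/2 = 0.02985 μs.
d = s × t = 300000000 × 2.985e-08 = 8.955 m.

8.955 m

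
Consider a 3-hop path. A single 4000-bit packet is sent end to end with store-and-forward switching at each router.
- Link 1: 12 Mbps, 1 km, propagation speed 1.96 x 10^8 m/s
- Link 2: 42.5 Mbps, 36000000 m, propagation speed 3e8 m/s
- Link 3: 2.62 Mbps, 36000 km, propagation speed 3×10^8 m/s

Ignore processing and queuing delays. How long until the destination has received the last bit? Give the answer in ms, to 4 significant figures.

Transmission delays (L/R per hop): 0.333333, 0.0941176, 1.52672 ms; sum = 1.95417 ms.
Propagation delays (d/s per hop): 0.00510204, 120, 120 ms; sum = 240.005 ms.
End-to-end = 242.0 ms.

242.0 ms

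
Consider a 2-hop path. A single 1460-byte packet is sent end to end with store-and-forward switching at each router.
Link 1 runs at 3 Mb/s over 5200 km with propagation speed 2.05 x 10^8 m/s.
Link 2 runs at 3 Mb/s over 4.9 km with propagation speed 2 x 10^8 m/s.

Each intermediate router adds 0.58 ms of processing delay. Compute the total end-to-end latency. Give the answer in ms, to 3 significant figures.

L = 1460 × 8 = 11680 bits.
Transmission delay per hop = L/R = 11680/3000000 = 3.89333 ms; 2 hops → 7.78667 ms.
Propagation delays (d/s per hop): 25.3659, 0.0245 ms; sum = 25.3904 ms.
Processing at 1 router(s): 1 × 0.58 ms = 0.58 ms.
End-to-end = 33.8 ms.

33.8 ms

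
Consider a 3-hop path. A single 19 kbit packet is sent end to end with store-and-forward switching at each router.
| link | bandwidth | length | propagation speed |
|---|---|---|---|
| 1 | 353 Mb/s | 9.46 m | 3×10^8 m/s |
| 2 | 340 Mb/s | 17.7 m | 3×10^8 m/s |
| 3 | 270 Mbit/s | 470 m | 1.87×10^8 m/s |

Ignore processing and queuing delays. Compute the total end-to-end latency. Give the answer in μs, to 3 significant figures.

L = 19000 bits.
Transmission delays (L/R per hop): 53.8244, 55.8824, 70.3704 μs; sum = 180.077 μs.
Propagation delays (d/s per hop): 0.0315333, 0.059, 2.51337 μs; sum = 2.6039 μs.
End-to-end = 183 μs.

183 μs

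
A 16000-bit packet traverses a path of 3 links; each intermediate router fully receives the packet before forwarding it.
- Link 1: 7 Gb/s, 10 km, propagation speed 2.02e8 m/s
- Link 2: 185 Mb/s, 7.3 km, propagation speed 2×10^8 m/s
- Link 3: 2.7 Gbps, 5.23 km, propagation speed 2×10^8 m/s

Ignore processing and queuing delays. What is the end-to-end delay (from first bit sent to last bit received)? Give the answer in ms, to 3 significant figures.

0.207 ms

Transmission delays (L/R per hop): 0.00228571, 0.0864865, 0.00592593 ms; sum = 0.0946981 ms.
Propagation delays (d/s per hop): 0.049505, 0.0365, 0.02615 ms; sum = 0.112155 ms.
End-to-end = 0.207 ms.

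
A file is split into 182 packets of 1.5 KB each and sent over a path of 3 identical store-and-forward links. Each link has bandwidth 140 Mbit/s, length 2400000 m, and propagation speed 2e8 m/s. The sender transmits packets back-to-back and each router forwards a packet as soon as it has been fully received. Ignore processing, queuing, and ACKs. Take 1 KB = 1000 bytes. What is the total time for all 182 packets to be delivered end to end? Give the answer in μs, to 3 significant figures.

51800 μs

Per-hop transmission t_tx = L/R = 12000/140000000 = 85.7143 μs.
Per-hop propagation t_prop = 2400000/200000000 = 12000 μs.
Pipeline fill: first packet needs 3·t_tx to clear all hops; remaining 181 packets each add one t_tx.
Total = (3+182-1)·t_tx + 3·t_prop = 184·85.7143 + 3·12000 = 51800 μs.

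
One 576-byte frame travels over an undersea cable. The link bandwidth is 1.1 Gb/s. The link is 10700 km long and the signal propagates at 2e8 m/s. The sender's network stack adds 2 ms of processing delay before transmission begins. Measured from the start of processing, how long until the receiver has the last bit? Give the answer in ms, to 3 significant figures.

55.5 ms

L = 576 × 8 = 4608 bits.
Transmission delay = L/R = 4608 / 1100000000 = 0.00418909 ms.
Propagation delay = d/s = 10700000 m / 200000000 m/s = 53.5 ms.
Plus processing delay 2 ms = 2 ms.
Total = 55.5 ms.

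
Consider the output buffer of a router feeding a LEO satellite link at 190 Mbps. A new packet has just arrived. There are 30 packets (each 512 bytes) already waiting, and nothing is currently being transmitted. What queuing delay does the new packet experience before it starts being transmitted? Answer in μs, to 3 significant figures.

Each queued packet: L/R = 4096/190000000 = 21.5579 μs.
30 queued → 646.737 μs.
Queuing delay = 647 μs.

647 μs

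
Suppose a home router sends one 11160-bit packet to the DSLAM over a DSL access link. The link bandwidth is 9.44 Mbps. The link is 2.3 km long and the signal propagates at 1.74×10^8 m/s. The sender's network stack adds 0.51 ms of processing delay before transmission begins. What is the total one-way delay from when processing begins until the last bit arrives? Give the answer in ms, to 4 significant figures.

Transmission delay = L/R = 11160 / 9440000 = 1.1822 ms.
Propagation delay = d/s = 2300 m / 174000000 m/s = 0.0132184 ms.
Plus processing delay 0.51 ms = 0.51 ms.
Total = 1.705 ms.

1.705 ms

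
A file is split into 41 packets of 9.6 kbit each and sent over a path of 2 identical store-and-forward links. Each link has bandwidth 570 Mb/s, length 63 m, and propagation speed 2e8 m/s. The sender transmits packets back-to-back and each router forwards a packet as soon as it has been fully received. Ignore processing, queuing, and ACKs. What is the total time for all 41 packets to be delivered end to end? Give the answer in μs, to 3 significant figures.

Per-hop transmission t_tx = L/R = 9600/570000000 = 16.8421 μs.
Per-hop propagation t_prop = 63/200000000 = 0.315 μs.
Pipeline fill: first packet needs 2·t_tx to clear all hops; remaining 40 packets each add one t_tx.
Total = (2+41-1)·t_tx + 2·t_prop = 42·16.8421 + 2·0.315 = 708 μs.

708 μs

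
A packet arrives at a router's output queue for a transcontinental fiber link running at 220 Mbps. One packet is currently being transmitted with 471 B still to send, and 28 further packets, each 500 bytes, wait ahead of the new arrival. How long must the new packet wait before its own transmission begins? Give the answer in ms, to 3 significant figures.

0.526 ms

Each queued packet: L/R = 4000/220000000 = 0.0181818 ms.
28 queued → 0.509091 ms.
Plus remaining 3768 bits of current packet: 0.0171273 ms.
Queuing delay = 0.526 ms.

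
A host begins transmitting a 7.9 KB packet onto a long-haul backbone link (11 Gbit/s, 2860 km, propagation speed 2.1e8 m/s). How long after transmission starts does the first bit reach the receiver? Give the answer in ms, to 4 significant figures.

13.62 ms

First bit experiences only propagation delay: d/s = 2860000/210000000 = 13.62 ms.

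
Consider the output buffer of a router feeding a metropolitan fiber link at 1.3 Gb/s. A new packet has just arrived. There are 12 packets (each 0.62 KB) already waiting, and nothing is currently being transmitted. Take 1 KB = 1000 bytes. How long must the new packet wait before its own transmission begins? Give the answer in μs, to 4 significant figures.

Each queued packet: L/R = 4960/1300000000 = 3.81538 μs.
12 queued → 45.7846 μs.
Queuing delay = 45.78 μs.

45.78 μs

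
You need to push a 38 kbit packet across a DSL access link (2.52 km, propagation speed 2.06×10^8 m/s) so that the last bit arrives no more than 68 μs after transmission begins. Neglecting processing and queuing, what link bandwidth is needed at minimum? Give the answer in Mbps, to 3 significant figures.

681 Mbps

Propagation delay = 2520 / 206000000 = 12.233 μs.
Transmission budget = 68 − 12.233 = 55.767 μs.
R ≥ L / t_tx = 38000 bits / 5.5767e-05 s = 681 Mbps.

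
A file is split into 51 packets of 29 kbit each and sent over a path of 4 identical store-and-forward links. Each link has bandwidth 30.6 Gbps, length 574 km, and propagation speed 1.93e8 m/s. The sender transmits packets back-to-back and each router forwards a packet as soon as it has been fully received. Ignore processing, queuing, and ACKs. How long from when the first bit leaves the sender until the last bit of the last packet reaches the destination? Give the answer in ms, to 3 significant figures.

Per-hop transmission t_tx = L/R = 29000/30600000000 = 0.000947712 ms.
Per-hop propagation t_prop = 574000/193000000 = 2.97409 ms.
Pipeline fill: first packet needs 4·t_tx to clear all hops; remaining 50 packets each add one t_tx.
Total = (4+51-1)·t_tx + 4·t_prop = 54·0.000947712 + 4·2.97409 = 11.9 ms.

11.9 ms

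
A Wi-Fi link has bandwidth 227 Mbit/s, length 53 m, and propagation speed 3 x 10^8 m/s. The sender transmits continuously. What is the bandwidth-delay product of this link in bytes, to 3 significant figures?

5.01 bytes

Propagation delay = 53 / 300000000 = 1.76667e-07 s.
BDP = R × t_prop = 227000000 × 1.76667e-07 = 40.1033 bits.
In bytes: 40.1033/8 = 5.01 bytes.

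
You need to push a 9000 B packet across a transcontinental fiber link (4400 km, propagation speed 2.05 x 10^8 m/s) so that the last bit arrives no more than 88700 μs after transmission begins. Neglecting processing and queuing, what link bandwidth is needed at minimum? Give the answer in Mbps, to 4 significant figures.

1.071 Mbps

L = 72000 bits.
Propagation delay = 4400000 / 2.05e+08 = 21463.4 μs.
Transmission budget = 88700 − 21463.4 = 67236.6 μs.
R ≥ L / t_tx = 72000 bits / 0.0672366 s = 1.071 Mbps.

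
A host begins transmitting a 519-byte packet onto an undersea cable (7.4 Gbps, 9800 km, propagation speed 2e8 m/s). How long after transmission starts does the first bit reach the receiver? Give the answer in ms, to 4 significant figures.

49.00 ms

First bit experiences only propagation delay: d/s = 9800000/200000000 = 49.00 ms.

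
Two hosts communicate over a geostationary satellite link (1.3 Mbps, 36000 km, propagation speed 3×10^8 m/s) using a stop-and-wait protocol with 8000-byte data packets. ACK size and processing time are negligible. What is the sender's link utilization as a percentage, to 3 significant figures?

17.0 %

t_tx = L/R = 64000/1300000 = 0.0492308 s.
t_prop = 36000000/300000000 = 0.12 s; RTT = 0.24 s.
Cycle = t_tx + RTT = 0.289231 s.
Utilization = t_tx / cycle = 0.0492308/0.289231 = 17.0 %.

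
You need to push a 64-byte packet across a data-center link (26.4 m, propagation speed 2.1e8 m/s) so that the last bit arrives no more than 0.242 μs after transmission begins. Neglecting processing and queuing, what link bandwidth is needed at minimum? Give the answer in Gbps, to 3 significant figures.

L = 512 bits.
Propagation delay = 26.4 / 210000000 = 0.125714 μs.
Transmission budget = 0.242 − 0.125714 = 0.116286 μs.
R ≥ L / t_tx = 512 bits / 1.16286e-07 s = 4.40 Gbps.

4.40 Gbps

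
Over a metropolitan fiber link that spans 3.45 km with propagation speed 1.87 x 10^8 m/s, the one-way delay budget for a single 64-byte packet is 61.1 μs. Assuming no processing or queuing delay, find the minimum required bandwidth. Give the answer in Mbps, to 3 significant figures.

L = 512 bits.
Propagation delay = 3450 / 187000000 = 18.4492 μs.
Transmission budget = 61.1 − 18.4492 = 42.6508 μs.
R ≥ L / t_tx = 512 bits / 4.26508e-05 s = 12.0 Mbps.

12.0 Mbps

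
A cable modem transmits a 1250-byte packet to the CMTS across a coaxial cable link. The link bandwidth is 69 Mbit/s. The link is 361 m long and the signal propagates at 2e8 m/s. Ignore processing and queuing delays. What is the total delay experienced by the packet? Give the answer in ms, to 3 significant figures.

L = 1250 × 8 = 10000 bits.
Transmission delay = L/R = 10000 / 69000000 = 0.144928 ms.
Propagation delay = d/s = 361 m / 200000000 m/s = 0.001805 ms.
Total = 0.147 ms.

0.147 ms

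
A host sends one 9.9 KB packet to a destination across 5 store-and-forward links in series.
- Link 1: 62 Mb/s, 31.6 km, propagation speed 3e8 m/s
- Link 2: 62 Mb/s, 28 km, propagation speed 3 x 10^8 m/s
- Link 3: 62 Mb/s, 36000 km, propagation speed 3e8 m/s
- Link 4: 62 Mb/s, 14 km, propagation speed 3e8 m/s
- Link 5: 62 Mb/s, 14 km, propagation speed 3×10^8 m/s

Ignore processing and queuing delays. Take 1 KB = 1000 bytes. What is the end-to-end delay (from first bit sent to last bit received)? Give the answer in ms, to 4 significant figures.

L = 79200 bits.
Transmission delay per hop = L/R = 79200/62000000 = 1.27742 ms; 5 hops → 6.3871 ms.
Propagation delays (d/s per hop): 0.105333, 0.0933333, 120, 0.0466667, 0.0466667 ms; sum = 120.292 ms.
End-to-end = 126.7 ms.

126.7 ms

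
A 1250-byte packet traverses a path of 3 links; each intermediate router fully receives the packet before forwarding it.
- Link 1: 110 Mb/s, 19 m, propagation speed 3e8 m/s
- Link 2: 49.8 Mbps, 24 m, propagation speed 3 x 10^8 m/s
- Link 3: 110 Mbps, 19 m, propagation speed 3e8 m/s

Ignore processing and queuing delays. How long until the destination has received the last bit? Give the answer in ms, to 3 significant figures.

L = 1250 × 8 = 10000 bits.
Transmission delays (L/R per hop): 0.0909091, 0.200803, 0.0909091 ms; sum = 0.382621 ms.
Propagation delays (d/s per hop): 6.33333e-05, 8e-05, 6.33333e-05 ms; sum = 0.000206667 ms.
End-to-end = 0.383 ms.

0.383 ms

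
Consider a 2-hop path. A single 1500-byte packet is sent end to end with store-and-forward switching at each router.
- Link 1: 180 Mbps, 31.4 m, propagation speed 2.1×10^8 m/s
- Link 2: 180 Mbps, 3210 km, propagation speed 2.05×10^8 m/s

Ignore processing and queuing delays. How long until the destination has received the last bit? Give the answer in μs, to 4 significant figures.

15790 μs

L = 1500 × 8 = 12000 bits.
Transmission delay per hop = L/R = 12000/180000000 = 66.6667 μs; 2 hops → 133.333 μs.
Propagation delays (d/s per hop): 0.149524, 15658.5 μs; sum = 15658.7 μs.
End-to-end = 15790 μs.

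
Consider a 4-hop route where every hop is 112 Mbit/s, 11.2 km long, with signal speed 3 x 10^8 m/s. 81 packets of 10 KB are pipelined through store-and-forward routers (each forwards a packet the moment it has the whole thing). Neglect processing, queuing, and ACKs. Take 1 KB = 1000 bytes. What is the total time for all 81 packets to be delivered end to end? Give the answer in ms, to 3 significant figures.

60.1 ms

Per-hop transmission t_tx = L/R = 80000/112000000 = 0.714286 ms.
Per-hop propagation t_prop = 11200/300000000 = 0.0373333 ms.
Pipeline fill: first packet needs 4·t_tx to clear all hops; remaining 80 packets each add one t_tx.
Total = (4+81-1)·t_tx + 4·t_prop = 84·0.714286 + 4·0.0373333 = 60.1 ms.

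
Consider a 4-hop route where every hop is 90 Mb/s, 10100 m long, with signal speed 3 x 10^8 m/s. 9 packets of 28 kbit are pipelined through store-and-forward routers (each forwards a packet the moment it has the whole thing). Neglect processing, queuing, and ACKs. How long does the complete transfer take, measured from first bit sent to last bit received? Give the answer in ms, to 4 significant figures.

3.868 ms

Per-hop transmission t_tx = L/R = 28000/90000000 = 0.311111 ms.
Per-hop propagation t_prop = 10100/300000000 = 0.0336667 ms.
Pipeline fill: first packet needs 4·t_tx to clear all hops; remaining 8 packets each add one t_tx.
Total = (4+9-1)·t_tx + 4·t_prop = 12·0.311111 + 4·0.0336667 = 3.868 ms.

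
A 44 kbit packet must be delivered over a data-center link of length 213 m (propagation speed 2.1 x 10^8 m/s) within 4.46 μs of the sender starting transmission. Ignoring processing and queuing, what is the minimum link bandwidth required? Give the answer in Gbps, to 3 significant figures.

12.8 Gbps

Propagation delay = 213 / 210000000 = 1.01429 μs.
Transmission budget = 4.46 − 1.01429 = 3.44571 μs.
R ≥ L / t_tx = 44000 bits / 3.44571e-06 s = 12.8 Gbps.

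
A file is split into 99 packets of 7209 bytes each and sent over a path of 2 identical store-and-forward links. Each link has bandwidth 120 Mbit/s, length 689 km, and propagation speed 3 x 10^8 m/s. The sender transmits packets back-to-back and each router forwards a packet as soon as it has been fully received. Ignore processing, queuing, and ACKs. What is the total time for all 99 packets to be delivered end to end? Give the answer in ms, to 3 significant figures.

52.7 ms

Per-hop transmission t_tx = L/R = 57672/120000000 = 0.4806 ms.
Per-hop propagation t_prop = 689000/300000000 = 2.29667 ms.
Pipeline fill: first packet needs 2·t_tx to clear all hops; remaining 98 packets each add one t_tx.
Total = (2+99-1)·t_tx + 2·t_prop = 100·0.4806 + 2·2.29667 = 52.7 ms.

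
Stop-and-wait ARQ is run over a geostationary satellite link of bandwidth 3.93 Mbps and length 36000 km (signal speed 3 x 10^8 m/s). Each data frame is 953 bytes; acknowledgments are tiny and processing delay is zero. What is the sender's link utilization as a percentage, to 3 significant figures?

t_tx = L/R = 7624/3930000 = 0.00193995 s.
t_prop = 36000000/300000000 = 0.12 s; RTT = 0.24 s.
Cycle = t_tx + RTT = 0.24194 s.
Utilization = t_tx / cycle = 0.00193995/0.24194 = 0.802 %.

0.802 %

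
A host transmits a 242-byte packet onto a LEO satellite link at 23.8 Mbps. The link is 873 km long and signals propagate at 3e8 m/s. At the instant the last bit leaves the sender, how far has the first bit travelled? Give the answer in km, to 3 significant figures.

24.4 km

t_tx = L/R = 1936/23800000 = 8.13445e-05 s.
Distance = s × t_tx = 300000000 × 8.13445e-05 = 24.4 km.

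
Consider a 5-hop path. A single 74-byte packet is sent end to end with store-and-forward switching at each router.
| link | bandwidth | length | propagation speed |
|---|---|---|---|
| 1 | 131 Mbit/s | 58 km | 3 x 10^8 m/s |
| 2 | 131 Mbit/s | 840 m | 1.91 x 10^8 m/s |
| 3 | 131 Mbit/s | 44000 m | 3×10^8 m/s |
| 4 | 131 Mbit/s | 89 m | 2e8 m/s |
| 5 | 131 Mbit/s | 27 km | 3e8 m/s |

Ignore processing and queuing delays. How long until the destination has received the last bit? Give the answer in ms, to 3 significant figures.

0.457 ms

L = 74 × 8 = 592 bits.
Transmission delay per hop = L/R = 592/131000000 = 0.00451908 ms; 5 hops → 0.0225954 ms.
Propagation delays (d/s per hop): 0.193333, 0.00439791, 0.146667, 0.000445, 0.09 ms; sum = 0.434843 ms.
End-to-end = 0.457 ms.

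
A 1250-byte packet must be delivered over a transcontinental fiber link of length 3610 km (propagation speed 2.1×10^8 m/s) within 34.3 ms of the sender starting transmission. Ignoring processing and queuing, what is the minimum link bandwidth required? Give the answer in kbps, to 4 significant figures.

584.5 kbps

L = 10000 bits.
Propagation delay = 3610000 / 210000000 = 17.1905 ms.
Transmission budget = 34.3 − 17.1905 = 17.1095 ms.
R ≥ L / t_tx = 10000 bits / 0.0171095 s = 584.5 kbps.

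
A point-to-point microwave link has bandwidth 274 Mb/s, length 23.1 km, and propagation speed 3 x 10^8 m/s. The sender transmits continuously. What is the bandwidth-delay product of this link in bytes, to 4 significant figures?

2637 bytes

Propagation delay = 23100 / 300000000 = 7.7e-05 s.
BDP = R × t_prop = 274000000 × 7.7e-05 = 21098 bits.
In bytes: 21098/8 = 2637 bytes.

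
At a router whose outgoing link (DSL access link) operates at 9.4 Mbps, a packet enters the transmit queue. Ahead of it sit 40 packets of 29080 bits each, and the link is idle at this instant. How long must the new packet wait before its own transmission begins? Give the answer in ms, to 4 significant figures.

Each queued packet: L/R = 29080/9400000 = 3.09362 ms.
40 queued → 123.745 ms.
Queuing delay = 123.7 ms.

123.7 ms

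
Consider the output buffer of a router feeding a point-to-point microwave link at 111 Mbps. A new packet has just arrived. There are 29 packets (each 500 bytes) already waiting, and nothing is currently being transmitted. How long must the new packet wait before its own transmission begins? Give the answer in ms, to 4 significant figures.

1.045 ms

Each queued packet: L/R = 4000/111000000 = 0.036036 ms.
29 queued → 1.04505 ms.
Queuing delay = 1.045 ms.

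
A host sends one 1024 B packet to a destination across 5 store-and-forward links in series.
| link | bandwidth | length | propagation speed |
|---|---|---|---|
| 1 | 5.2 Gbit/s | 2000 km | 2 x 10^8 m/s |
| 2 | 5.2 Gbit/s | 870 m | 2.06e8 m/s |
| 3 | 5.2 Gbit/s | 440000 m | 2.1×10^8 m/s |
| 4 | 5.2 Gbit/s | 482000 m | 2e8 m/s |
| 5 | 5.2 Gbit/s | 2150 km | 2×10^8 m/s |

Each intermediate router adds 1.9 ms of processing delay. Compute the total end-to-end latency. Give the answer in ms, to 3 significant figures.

L = 1024 × 8 = 8192 bits.
Transmission delay per hop = L/R = 8192/5200000000 = 0.00157538 ms; 5 hops → 0.00787692 ms.
Propagation delays (d/s per hop): 10, 0.0042233, 2.09524, 2.41, 10.75 ms; sum = 25.2595 ms.
Processing at 4 router(s): 4 × 1.9 ms = 7.6 ms.
End-to-end = 32.9 ms.

32.9 ms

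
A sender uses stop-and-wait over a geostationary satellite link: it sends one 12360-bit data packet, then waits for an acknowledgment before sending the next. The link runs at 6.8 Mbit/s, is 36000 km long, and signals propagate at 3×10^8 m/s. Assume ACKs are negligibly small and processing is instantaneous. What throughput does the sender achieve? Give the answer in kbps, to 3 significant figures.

t_tx = L/R = 12360/6800000 = 0.00181765 s.
t_prop = 36000000/300000000 = 0.12 s; RTT = 0.24 s.
Cycle = t_tx + RTT = 0.241818 s.
Throughput = L / cycle = 12360 / 0.241818 = 51.1 kbps.

51.1 kbps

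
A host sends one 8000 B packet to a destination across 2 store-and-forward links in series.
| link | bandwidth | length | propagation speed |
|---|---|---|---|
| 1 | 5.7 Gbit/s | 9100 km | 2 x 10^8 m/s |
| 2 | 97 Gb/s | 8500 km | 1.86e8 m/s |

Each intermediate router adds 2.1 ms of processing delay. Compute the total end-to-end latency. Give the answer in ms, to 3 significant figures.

93.3 ms

L = 8000 × 8 = 64000 bits.
Transmission delays (L/R per hop): 0.0112281, 0.000659794 ms; sum = 0.0118879 ms.
Propagation delays (d/s per hop): 45.5, 45.6989 ms; sum = 91.1989 ms.
Processing at 1 router(s): 1 × 2.1 ms = 2.1 ms.
End-to-end = 93.3 ms.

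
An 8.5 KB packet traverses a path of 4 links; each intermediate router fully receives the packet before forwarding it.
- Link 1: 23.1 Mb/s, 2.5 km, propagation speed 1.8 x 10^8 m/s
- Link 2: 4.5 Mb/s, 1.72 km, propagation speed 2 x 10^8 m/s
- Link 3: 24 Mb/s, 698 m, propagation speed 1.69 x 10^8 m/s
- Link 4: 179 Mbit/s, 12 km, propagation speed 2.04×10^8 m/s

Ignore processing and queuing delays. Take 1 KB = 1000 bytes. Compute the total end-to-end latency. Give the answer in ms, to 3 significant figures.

L = 68000 bits.
Transmission delays (L/R per hop): 2.94372, 15.1111, 2.83333, 0.379888 ms; sum = 21.2681 ms.
Propagation delays (d/s per hop): 0.0138889, 0.0086, 0.00413018, 0.0588235 ms; sum = 0.0854426 ms.
End-to-end = 21.4 ms.

21.4 ms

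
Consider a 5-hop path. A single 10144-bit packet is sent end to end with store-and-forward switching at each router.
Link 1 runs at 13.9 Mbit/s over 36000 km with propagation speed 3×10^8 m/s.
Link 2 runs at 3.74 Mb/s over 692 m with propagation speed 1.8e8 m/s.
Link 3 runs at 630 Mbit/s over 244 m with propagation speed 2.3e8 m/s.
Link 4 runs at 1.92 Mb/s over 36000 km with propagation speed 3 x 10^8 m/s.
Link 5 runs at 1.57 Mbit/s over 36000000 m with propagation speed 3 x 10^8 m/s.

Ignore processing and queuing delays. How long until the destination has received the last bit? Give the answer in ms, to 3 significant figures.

Transmission delays (L/R per hop): 0.729784, 2.7123, 0.0161016, 5.28333, 6.46115 ms; sum = 15.2027 ms.
Propagation delays (d/s per hop): 120, 0.00384444, 0.00106087, 120, 120 ms; sum = 360.005 ms.
End-to-end = 375 ms.

375 ms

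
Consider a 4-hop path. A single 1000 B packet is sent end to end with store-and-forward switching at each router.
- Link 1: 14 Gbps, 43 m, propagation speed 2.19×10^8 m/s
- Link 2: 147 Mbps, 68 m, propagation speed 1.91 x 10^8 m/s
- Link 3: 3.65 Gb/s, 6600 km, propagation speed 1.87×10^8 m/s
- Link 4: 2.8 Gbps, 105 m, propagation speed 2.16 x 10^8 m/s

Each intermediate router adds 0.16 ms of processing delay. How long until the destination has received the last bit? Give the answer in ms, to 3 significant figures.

35.8 ms

L = 1000 × 8 = 8000 bits.
Transmission delays (L/R per hop): 0.000571429, 0.0544218, 0.00219178, 0.00285714 ms; sum = 0.0600421 ms.
Propagation delays (d/s per hop): 0.000196347, 0.000356021, 35.2941, 0.000486111 ms; sum = 35.2952 ms.
Processing at 3 router(s): 3 × 0.16 ms = 0.48 ms.
End-to-end = 35.8 ms.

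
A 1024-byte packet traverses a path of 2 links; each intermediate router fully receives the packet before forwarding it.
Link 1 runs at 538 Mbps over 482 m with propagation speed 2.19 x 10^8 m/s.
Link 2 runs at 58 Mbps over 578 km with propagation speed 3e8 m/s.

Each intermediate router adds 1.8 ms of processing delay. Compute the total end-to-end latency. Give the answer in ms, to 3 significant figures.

3.89 ms

L = 1024 × 8 = 8192 bits.
Transmission delays (L/R per hop): 0.0152268, 0.141241 ms; sum = 0.156468 ms.
Propagation delays (d/s per hop): 0.00220091, 1.92667 ms; sum = 1.92887 ms.
Processing at 1 router(s): 1 × 1.8 ms = 1.8 ms.
End-to-end = 3.89 ms.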